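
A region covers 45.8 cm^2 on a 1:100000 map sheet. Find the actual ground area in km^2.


ground_area = 45.8 * (100000/100)^2 = 45800000.0 m^2 = 45.8 km^2

45.8 km^2


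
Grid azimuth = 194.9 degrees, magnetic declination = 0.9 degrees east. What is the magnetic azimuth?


magnetic azimuth = grid azimuth - declination (east +ve)
mag_az = 194.9 - 0.9 = 194.0 degrees

194.0 degrees


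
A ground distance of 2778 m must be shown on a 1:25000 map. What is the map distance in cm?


map_cm = 2778 * 100 / 25000 = 11.112 cm ≈ 11.11 cm

11.11 cm


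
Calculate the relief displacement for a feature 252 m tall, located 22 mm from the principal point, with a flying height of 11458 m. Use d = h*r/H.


d = h * r / H = 252 * 22 / 11458 = 0.48 mm

0.48 mm


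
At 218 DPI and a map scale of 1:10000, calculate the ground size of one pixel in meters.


pixel_cm = 2.54 / 218 ≈ 0.011651 cm
ground = pixel_cm * 10000 / 100 = 2.54 * 10000 / (218 * 100) = 25400 / 21800 ≈ 1.17 m

1.17 m


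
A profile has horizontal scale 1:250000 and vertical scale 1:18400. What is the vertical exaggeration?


VE = horizontal_scale / vertical_scale = 250000 / 18400 ≈ 13.6

13.6x


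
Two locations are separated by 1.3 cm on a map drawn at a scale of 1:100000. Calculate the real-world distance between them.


ground = 1.3 cm * 100000 / 100 = 1300.0 m = 1.3 km

1.3 km


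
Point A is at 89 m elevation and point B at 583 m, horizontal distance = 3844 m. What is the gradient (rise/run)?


gradient = (583 - 89) / 3844 = 494 / 3844 = 0.1285

0.1285


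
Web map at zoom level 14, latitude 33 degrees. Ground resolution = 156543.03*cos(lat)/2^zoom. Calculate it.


res = 156543.03 * cos(33) / 2^14 = 156543.03 * 0.83867057 / 16384 = 8.01 m/pixel

8.01 m/pixel


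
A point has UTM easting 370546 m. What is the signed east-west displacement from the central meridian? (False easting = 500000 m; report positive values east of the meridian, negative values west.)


displacement = 370546 - 500000 = -129454 m

-129454 m


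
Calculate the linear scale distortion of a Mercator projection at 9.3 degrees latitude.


SF = 1 / cos(9.3) = 1 / 0.986856 = 1.013

1.013


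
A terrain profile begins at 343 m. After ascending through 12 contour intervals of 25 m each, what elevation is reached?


elevation = 343 + 12 * 25 = 643 m

643 m


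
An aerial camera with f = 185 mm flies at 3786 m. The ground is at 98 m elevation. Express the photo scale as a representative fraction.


scale = f / (H - h) = 185 mm / 3688 m = 185 / 3688000 = 1:19935

1:19935


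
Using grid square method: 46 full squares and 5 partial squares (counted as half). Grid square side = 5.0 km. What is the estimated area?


effective squares = 46 + 5 * 0.5 = 48.5
area = 48.5 * 25.0 = 1212.5 km^2

1212.5 km^2


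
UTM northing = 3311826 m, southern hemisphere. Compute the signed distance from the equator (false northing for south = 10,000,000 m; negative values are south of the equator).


For southern: actual = 3311826 - 10000000 = -6688174 m

-6688174 m


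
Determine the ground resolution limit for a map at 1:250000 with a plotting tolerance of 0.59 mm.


ground = 0.59 mm * 250000 / 1000 = 147.5 m

147.5 m


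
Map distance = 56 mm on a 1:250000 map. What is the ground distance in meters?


ground = 56 mm * 250000 / 1000 = 14000.0 m

14000.0 m


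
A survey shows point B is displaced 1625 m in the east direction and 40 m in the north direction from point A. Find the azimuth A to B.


az = atan2(1625, 40) = 88.6 deg
adjusted to 0-360: 88.6 degrees

88.6 degrees


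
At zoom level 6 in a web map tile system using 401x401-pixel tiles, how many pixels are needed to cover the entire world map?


tiles per axis = 2^6 = 64
total tiles = 64^2 = 4096
pixels per axis = 64 * 401 = 25664
total pixels = 25664^2 = 658640896

658640896 pixels


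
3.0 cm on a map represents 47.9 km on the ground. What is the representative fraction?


ground = 47.9 km = 4790000 cm; RF denominator = ground / map = 4790000 / 3.0 ≈ 1596667; RF = 1:1596667

1:1596667


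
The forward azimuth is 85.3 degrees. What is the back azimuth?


back azimuth = (85.3 + 180) mod 360 = 265.3 degrees

265.3 degrees


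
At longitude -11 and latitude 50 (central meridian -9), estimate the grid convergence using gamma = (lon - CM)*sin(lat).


gamma = (-11 - -9) * sin(50) = -2 * 0.766044 = -1.532 degrees

-1.532 degrees


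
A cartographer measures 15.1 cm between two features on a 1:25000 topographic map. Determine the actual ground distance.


ground = 15.1 cm * 25000 / 100 = 3775.0 m = 3.775 km

3.775 km


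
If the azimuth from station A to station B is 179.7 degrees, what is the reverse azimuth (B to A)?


back azimuth = (179.7 + 180) mod 360 = 359.7 degrees

359.7 degrees


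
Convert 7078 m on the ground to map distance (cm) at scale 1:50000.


map_cm = 7078 * 100 / 50000 = 14.156 cm ≈ 14.16 cm

14.16 cm


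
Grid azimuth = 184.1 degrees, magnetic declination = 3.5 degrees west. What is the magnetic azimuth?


magnetic azimuth = grid azimuth - declination (east +ve)
mag_az = 184.1 - -3.5 = 187.6 degrees

187.6 degrees


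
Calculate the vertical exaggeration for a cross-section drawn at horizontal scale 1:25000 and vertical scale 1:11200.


VE = horizontal_scale / vertical_scale = 25000 / 11200 ≈ 2.2

2.2x


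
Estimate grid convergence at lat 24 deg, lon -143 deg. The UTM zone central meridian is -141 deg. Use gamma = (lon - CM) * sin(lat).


gamma = (-143 - -141) * sin(24) = -2 * 0.406737 = -0.813 degrees

-0.813 degrees


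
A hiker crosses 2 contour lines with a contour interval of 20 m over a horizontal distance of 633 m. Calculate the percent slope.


elevation change = 2 * 20 = 40 m
slope = 40 / 633 * 100 = 6.3%

6.3%


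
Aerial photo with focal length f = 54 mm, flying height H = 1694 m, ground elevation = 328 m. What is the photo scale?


scale = f / (H - h) = 54 mm / 1366 m = 54 / 1366000 = 1:25296

1:25296


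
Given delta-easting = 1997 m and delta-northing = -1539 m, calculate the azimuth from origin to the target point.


az = atan2(1997, -1539) = 127.6 deg
adjusted to 0-360: 127.6 degrees

127.6 degrees


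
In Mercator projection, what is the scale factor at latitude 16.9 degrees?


SF = 1 / cos(16.9) = 1 / 0.956814 = 1.045

1.045


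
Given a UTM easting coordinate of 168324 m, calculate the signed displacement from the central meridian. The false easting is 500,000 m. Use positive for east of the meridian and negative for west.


displacement = 168324 - 500000 = -331676 m

-331676 m


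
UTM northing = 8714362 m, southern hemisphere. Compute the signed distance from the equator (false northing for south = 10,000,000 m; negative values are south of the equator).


For southern: actual = 8714362 - 10000000 = -1285638 m

-1285638 m


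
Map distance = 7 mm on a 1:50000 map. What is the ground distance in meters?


ground = 7 mm * 50000 / 1000 = 350.0 m

350.0 m


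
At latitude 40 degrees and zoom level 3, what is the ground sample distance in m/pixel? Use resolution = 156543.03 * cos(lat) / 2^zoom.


res = 156543.03 * cos(40) / 2^3 = 156543.03 * 0.76604444 / 8 = 14989.86 m/pixel

14989.86 m/pixel


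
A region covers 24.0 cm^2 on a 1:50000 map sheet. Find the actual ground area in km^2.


ground_area = 24.0 * (50000/100)^2 = 6000000.0 m^2 = 6.0 km^2

6.0 km^2


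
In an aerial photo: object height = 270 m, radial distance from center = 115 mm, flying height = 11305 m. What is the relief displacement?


d = h * r / H = 270 * 115 / 11305 = 2.75 mm

2.75 mm


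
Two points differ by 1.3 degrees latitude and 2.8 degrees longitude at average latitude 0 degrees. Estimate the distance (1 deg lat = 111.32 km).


dlat_km = 1.3 * 111.32 = 144.716
dlon_km = 2.8 * 111.32 * cos(0) ≈ 311.696
dist = sqrt(144.716^2 + 311.696^2) ≈ 343.7 km

343.7 km


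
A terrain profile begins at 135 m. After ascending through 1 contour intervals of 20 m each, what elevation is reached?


elevation = 135 + 1 * 20 = 155 m

155 m


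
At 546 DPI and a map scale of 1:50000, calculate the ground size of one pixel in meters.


pixel_cm = 2.54 / 546 ≈ 0.004652 cm
ground = pixel_cm * 50000 / 100 = 2.54 * 50000 / (546 * 100) = 127000 / 54600 ≈ 2.33 m

2.33 m


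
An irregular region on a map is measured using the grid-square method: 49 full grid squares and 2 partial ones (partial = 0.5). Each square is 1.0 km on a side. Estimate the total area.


effective squares = 49 + 2 * 0.5 = 50.0
area = 50.0 * 1.0 = 50.0 km^2

50.0 km^2


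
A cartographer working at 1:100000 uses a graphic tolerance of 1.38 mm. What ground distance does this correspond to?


ground = 1.38 mm * 100000 / 1000 = 138.0 m

138.0 m


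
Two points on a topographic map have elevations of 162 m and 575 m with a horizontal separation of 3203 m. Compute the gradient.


gradient = (575 - 162) / 3203 = 413 / 3203 = 0.1289

0.1289


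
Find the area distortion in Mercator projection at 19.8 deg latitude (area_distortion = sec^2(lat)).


area_distortion = 1/cos^2(19.8) = 1.13

1.13


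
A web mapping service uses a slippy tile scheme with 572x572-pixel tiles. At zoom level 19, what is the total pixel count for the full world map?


tiles per axis = 2^19 = 524288
total tiles = 524288^2 = 274877906944
pixels per axis = 524288 * 572 = 299892736
total pixels = 299892736^2 = 89935653105565696

89935653105565696 pixels


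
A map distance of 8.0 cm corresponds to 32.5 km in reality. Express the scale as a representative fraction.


ground = 32.5 km = 3250000 cm; RF denominator = ground / map = 3250000 / 8.0 = 406250; RF = 1:406250

1:406250


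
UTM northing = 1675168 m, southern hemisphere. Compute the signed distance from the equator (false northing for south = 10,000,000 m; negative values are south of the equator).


For southern: actual = 1675168 - 10000000 = -8324832 m

-8324832 m


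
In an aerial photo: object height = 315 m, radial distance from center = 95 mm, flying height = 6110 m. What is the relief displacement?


d = h * r / H = 315 * 95 / 6110 = 4.9 mm

4.9 mm


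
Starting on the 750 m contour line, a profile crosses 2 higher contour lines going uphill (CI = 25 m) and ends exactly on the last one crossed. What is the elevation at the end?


elevation = 750 + 2 * 25 = 800 m

800 m


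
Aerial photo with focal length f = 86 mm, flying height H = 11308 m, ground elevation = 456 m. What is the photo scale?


scale = f / (H - h) = 86 mm / 10852 m = 86 / 10852000 = 1:126186

1:126186


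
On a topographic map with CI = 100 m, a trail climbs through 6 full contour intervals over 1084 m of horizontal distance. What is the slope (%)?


elevation change = 6 * 100 = 600 m
slope = 600 / 1084 * 100 = 55.4%

55.4%


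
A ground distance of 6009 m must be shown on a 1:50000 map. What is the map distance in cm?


map_cm = 6009 * 100 / 50000 = 12.018 cm ≈ 12.02 cm

12.02 cm


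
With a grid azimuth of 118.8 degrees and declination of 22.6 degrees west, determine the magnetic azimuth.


magnetic azimuth = grid azimuth - declination (east +ve)
mag_az = 118.8 - -22.6 = 141.4 degrees

141.4 degrees


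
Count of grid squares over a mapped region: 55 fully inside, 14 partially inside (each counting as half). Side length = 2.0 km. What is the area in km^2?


effective squares = 55 + 14 * 0.5 = 62.0
area = 62.0 * 4.0 = 248.0 km^2

248.0 km^2


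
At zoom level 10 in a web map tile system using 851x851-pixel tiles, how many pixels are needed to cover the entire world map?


tiles per axis = 2^10 = 1024
total tiles = 1024^2 = 1048576
pixels per axis = 1024 * 851 = 871424
total pixels = 871424^2 = 759379787776

759379787776 pixels


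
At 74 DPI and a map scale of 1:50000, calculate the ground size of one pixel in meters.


pixel_cm = 2.54 / 74 ≈ 0.034324 cm
ground = pixel_cm * 50000 / 100 = 2.54 * 50000 / (74 * 100) = 127000 / 7400 ≈ 17.16 m

17.16 m


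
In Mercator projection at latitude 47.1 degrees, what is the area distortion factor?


area_distortion = 1/cos^2(47.1) = 2.158

2.158


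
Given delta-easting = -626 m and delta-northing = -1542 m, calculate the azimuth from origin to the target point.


az = atan2(-626, -1542) = -157.9 deg
adjusted to 0-360: 202.1 degrees

202.1 degrees


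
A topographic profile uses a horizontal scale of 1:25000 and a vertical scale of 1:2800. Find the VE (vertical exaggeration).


VE = horizontal_scale / vertical_scale = 25000 / 2800 ≈ 8.9

8.9x


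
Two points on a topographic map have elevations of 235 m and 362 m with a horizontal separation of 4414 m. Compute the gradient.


gradient = (362 - 235) / 4414 = 127 / 4414 = 0.0288

0.0288


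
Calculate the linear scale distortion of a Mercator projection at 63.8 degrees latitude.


SF = 1 / cos(63.8) = 1 / 0.441506 = 2.265

2.265


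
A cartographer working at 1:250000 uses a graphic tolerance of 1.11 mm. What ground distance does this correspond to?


ground = 1.11 mm * 250000 / 1000 = 277.5 m

277.5 m


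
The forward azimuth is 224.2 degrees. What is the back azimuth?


back azimuth = (224.2 + 180) mod 360 = 44.2 degrees

44.2 degrees


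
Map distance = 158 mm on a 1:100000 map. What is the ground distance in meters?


ground = 158 mm * 100000 / 1000 = 15800.0 m

15800.0 m


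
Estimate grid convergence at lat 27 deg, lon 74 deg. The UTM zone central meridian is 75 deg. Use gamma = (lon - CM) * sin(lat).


gamma = (74 - 75) * sin(27) = -1 * 0.45399 = -0.454 degrees

-0.454 degrees


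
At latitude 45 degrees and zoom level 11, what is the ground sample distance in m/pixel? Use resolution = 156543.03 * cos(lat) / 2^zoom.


res = 156543.03 * cos(45) / 2^11 = 156543.03 * 0.70710678 / 2048 = 54.05 m/pixel

54.05 m/pixel


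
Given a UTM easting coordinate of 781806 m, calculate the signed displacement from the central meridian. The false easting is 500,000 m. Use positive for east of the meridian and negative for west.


displacement = 781806 - 500000 = 281806 m

281806 m


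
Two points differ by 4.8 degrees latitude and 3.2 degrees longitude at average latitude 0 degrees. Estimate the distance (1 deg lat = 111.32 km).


dlat_km = 4.8 * 111.32 = 534.336
dlon_km = 3.2 * 111.32 * cos(0) ≈ 356.224
dist = sqrt(534.336^2 + 356.224^2) ≈ 642.2 km

642.2 km


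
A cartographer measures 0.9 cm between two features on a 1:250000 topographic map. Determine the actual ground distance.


ground = 0.9 cm * 250000 / 100 = 2250.0 m = 2.25 km

2.25 km


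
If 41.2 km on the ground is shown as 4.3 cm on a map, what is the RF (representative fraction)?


ground = 41.2 km = 4120000 cm; RF denominator = ground / map = 4120000 / 4.3 ≈ 958140; RF = 1:958140

1:958140


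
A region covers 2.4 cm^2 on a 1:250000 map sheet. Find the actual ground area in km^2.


ground_area = 2.4 * (250000/100)^2 = 15000000.0 m^2 = 15.0 km^2

15.0 km^2


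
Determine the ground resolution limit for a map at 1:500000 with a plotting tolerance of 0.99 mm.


ground = 0.99 mm * 500000 / 1000 = 495.0 m

495.0 m


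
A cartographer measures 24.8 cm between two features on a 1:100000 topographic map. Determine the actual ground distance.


ground = 24.8 cm * 100000 / 100 = 24800.0 m = 24.8 km

24.8 km


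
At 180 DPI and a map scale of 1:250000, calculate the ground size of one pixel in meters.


pixel_cm = 2.54 / 180 ≈ 0.014111 cm
ground = pixel_cm * 250000 / 100 = 2.54 * 250000 / (180 * 100) = 635000 / 18000 ≈ 35.28 m

35.28 m


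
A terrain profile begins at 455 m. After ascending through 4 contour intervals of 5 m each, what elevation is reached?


elevation = 455 + 4 * 5 = 475 m

475 m


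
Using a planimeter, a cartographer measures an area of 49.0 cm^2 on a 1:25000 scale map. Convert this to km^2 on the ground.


ground_area = 49.0 * (25000/100)^2 = 3062500.0 m^2 = 3.0625 km^2 ≈ 3.063 km^2

3.063 km^2


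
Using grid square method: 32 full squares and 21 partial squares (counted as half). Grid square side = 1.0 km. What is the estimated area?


effective squares = 32 + 21 * 0.5 = 42.5
area = 42.5 * 1.0 = 42.5 km^2

42.5 km^2


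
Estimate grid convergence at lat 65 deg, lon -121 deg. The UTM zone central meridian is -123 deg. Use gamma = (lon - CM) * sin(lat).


gamma = (-121 - -123) * sin(65) = 2 * 0.906308 = 1.813 degrees

1.813 degrees


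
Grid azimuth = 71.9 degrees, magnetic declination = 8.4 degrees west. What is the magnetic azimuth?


magnetic azimuth = grid azimuth - declination (east +ve)
mag_az = 71.9 - -8.4 = 80.3 degrees

80.3 degrees


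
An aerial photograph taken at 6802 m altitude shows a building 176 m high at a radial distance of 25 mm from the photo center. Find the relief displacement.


d = h * r / H = 176 * 25 / 6802 = 0.65 mm

0.65 mm


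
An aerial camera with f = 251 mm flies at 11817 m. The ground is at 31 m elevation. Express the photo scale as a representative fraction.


scale = f / (H - h) = 251 mm / 11786 m = 251 / 11786000 = 1:46956

1:46956


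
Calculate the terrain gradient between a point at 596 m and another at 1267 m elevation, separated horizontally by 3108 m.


gradient = (1267 - 596) / 3108 = 671 / 3108 = 0.2159

0.2159


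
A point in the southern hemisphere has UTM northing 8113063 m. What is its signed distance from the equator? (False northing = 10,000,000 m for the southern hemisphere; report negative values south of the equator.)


For southern: actual = 8113063 - 10000000 = -1886937 m

-1886937 m


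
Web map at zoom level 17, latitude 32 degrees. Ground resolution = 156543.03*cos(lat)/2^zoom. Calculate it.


res = 156543.03 * cos(32) / 2^17 = 156543.03 * 0.8480481 / 131072 = 1.01 m/pixel

1.01 m/pixel


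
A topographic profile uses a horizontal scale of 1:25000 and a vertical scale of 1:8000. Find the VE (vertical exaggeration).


VE = horizontal_scale / vertical_scale = 25000 / 8000 = 3.125 ≈ 3.1

3.1x


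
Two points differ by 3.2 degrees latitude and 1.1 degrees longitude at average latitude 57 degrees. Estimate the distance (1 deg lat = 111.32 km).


dlat_km = 3.2 * 111.32 = 356.224
dlon_km = 1.1 * 111.32 * cos(57) ≈ 66.692
dist = sqrt(356.224^2 + 66.692^2) ≈ 362.4 km

362.4 km


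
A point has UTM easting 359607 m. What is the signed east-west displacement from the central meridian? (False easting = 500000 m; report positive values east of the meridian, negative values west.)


displacement = 359607 - 500000 = -140393 m

-140393 m


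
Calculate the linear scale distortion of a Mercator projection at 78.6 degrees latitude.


SF = 1 / cos(78.6) = 1 / 0.197657 = 5.059

5.059


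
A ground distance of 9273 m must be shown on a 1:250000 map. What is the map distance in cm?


map_cm = 9273 * 100 / 250000 = 3.7092 cm ≈ 3.71 cm

3.71 cm


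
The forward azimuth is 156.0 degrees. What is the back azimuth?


back azimuth = (156.0 + 180) mod 360 = 336.0 degrees

336.0 degrees


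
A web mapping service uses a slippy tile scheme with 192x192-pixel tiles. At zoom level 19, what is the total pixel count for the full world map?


tiles per axis = 2^19 = 524288
total tiles = 524288^2 = 274877906944
pixels per axis = 524288 * 192 = 100663296
total pixels = 100663296^2 = 10133099161583616

10133099161583616 pixels


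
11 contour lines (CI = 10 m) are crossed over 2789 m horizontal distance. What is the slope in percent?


elevation change = 11 * 10 = 110 m
slope = 110 / 2789 * 100 = 3.9%

3.9%


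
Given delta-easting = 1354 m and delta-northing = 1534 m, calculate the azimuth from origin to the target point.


az = atan2(1354, 1534) = 41.4 deg
adjusted to 0-360: 41.4 degrees

41.4 degrees


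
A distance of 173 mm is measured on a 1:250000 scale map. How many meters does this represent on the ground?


ground = 173 mm * 250000 / 1000 = 43250.0 m

43250.0 m


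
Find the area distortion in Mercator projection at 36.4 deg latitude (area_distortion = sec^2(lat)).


area_distortion = 1/cos^2(36.4) = 1.544

1.544


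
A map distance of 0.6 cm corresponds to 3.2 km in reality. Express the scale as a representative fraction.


ground = 3.2 km = 320000 cm; RF denominator = ground / map = 320000 / 0.6 ≈ 533333; RF = 1:533333

1:533333


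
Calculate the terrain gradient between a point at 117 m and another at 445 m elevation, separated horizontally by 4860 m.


gradient = (445 - 117) / 4860 = 328 / 4860 = 0.0675

0.0675


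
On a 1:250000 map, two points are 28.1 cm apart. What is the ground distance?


ground = 28.1 cm * 250000 / 100 = 70250.0 m = 70.25 km

70.25 km


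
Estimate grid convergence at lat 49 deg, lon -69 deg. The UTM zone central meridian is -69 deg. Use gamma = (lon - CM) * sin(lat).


gamma = (-69 - -69) * sin(49) = 0 * 0.75471 = 0.0 degrees

0.0 degrees


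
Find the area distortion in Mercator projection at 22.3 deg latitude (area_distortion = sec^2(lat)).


area_distortion = 1/cos^2(22.3) = 1.168

1.168


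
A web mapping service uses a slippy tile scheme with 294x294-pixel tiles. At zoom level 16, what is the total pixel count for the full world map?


tiles per axis = 2^16 = 65536
total tiles = 65536^2 = 4294967296
pixels per axis = 65536 * 294 = 19267584
total pixels = 19267584^2 = 371239793197056

371239793197056 pixels


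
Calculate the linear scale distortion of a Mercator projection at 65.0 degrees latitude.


SF = 1 / cos(65.0) = 1 / 0.422618 = 2.366

2.366


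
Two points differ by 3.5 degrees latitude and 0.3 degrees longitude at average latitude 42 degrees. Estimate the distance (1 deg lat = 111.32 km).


dlat_km = 3.5 * 111.32 = 389.62
dlon_km = 0.3 * 111.32 * cos(42) ≈ 24.818
dist = sqrt(389.62^2 + 24.818^2) ≈ 390.4 km

390.4 km


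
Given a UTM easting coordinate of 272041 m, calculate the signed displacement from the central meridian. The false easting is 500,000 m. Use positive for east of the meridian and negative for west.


displacement = 272041 - 500000 = -227959 m

-227959 m


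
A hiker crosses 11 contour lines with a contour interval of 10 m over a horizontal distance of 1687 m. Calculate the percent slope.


elevation change = 11 * 10 = 110 m
slope = 110 / 1687 * 100 = 6.5%

6.5%


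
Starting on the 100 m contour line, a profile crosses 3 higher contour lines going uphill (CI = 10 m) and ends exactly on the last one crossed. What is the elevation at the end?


elevation = 100 + 3 * 10 = 130 m

130 m


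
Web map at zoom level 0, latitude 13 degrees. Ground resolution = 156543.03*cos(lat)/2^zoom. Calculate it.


res = 156543.03 * cos(13) / 2^0 = 156543.03 * 0.97437006 / 1 = 152530.84 m/pixel

152530.84 m/pixel


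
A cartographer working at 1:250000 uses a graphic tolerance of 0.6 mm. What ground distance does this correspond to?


ground = 0.6 mm * 250000 / 1000 = 150.0 m

150.0 m


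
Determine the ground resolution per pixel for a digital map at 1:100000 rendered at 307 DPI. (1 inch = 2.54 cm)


pixel_cm = 2.54 / 307 ≈ 0.008274 cm
ground = pixel_cm * 100000 / 100 = 2.54 * 100000 / (307 * 100) = 254000 / 30700 ≈ 8.27 m

8.27 m


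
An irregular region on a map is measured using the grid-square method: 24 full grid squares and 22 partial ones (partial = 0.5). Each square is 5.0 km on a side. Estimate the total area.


effective squares = 24 + 22 * 0.5 = 35.0
area = 35.0 * 25.0 = 875.0 km^2

875.0 km^2


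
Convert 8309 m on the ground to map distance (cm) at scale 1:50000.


map_cm = 8309 * 100 / 50000 = 16.618 cm ≈ 16.62 cm

16.62 cm


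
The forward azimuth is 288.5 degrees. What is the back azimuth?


back azimuth = (288.5 + 180) mod 360 = 108.5 degrees

108.5 degrees


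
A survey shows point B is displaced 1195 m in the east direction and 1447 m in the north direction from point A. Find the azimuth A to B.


az = atan2(1195, 1447) = 39.6 deg
adjusted to 0-360: 39.6 degrees

39.6 degrees


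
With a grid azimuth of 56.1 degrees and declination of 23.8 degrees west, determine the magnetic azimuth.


magnetic azimuth = grid azimuth - declination (east +ve)
mag_az = 56.1 - -23.8 = 79.9 degrees

79.9 degrees


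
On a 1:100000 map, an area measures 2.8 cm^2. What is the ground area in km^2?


ground_area = 2.8 * (100000/100)^2 = 2800000.0 m^2 = 2.8 km^2

2.8 km^2


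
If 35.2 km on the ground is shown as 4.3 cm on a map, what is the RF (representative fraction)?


ground = 35.2 km = 3520000 cm; RF denominator = ground / map = 3520000 / 4.3 ≈ 818605; RF = 1:818605

1:818605


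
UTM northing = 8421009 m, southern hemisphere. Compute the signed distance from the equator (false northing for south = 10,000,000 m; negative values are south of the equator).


For southern: actual = 8421009 - 10000000 = -1578991 m

-1578991 m


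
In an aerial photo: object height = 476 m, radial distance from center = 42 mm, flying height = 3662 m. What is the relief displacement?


d = h * r / H = 476 * 42 / 3662 = 5.46 mm

5.46 mm


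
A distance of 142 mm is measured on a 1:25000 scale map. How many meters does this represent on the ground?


ground = 142 mm * 25000 / 1000 = 3550.0 m

3550.0 m


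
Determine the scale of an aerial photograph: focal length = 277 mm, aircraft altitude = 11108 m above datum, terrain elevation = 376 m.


scale = f / (H - h) = 277 mm / 10732 m = 277 / 10732000 = 1:38744

1:38744


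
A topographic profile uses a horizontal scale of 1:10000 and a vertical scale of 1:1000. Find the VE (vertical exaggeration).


VE = horizontal_scale / vertical_scale = 10000 / 1000 = 10.0

10.0x


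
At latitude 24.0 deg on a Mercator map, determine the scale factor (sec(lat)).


SF = 1 / cos(24.0) = 1 / 0.913545 = 1.095

1.095


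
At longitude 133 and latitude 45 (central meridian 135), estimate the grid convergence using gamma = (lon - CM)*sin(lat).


gamma = (133 - 135) * sin(45) = -2 * 0.707107 = -1.414 degrees

-1.414 degrees


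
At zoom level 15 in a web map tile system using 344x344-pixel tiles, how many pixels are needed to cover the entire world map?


tiles per axis = 2^15 = 32768
total tiles = 32768^2 = 1073741824
pixels per axis = 32768 * 344 = 11272192
total pixels = 11272192^2 = 127062312484864

127062312484864 pixels


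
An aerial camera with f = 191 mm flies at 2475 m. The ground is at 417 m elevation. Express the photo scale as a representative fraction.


scale = f / (H - h) = 191 mm / 2058 m = 191 / 2058000 = 1:10775

1:10775


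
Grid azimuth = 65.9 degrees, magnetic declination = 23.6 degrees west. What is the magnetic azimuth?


magnetic azimuth = grid azimuth - declination (east +ve)
mag_az = 65.9 - -23.6 = 89.5 degrees

89.5 degrees


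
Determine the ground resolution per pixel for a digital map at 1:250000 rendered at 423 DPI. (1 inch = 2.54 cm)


pixel_cm = 2.54 / 423 ≈ 0.006005 cm
ground = pixel_cm * 250000 / 100 = 2.54 * 250000 / (423 * 100) = 635000 / 42300 ≈ 15.01 m

15.01 m


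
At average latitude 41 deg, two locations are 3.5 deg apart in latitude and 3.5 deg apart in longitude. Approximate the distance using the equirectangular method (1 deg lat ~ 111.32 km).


dlat_km = 3.5 * 111.32 = 389.62
dlon_km = 3.5 * 111.32 * cos(41) ≈ 294.05
dist = sqrt(389.62^2 + 294.05^2) ≈ 488.1 km

488.1 km


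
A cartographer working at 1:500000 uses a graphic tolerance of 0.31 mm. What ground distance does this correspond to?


ground = 0.31 mm * 500000 / 1000 = 155.0 m

155.0 m


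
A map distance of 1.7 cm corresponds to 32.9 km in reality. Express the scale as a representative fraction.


ground = 32.9 km = 3290000 cm; RF denominator = ground / map = 3290000 / 1.7 ≈ 1935294; RF = 1:1935294

1:1935294


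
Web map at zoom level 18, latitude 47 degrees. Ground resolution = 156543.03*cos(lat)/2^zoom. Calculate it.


res = 156543.03 * cos(47) / 2^18 = 156543.03 * 0.68199836 / 262144 = 0.41 m/pixel

0.41 m/pixel


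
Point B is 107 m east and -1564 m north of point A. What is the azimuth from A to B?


az = atan2(107, -1564) = 176.1 deg
adjusted to 0-360: 176.1 degrees

176.1 degrees


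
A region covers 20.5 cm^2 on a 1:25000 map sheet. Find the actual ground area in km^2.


ground_area = 20.5 * (25000/100)^2 = 1281250.0 m^2 = 1.28125 km^2 ≈ 1.281 km^2

1.281 km^2


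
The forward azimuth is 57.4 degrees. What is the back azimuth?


back azimuth = (57.4 + 180) mod 360 = 237.4 degrees

237.4 degrees


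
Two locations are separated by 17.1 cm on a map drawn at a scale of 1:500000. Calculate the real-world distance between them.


ground = 17.1 cm * 500000 / 100 = 85500.0 m = 85.5 km

85.5 km


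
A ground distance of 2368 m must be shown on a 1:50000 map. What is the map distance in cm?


map_cm = 2368 * 100 / 50000 = 4.736 cm ≈ 4.74 cm

4.74 cm


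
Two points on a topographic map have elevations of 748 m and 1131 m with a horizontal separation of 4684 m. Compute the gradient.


gradient = (1131 - 748) / 4684 = 383 / 4684 = 0.0818

0.0818


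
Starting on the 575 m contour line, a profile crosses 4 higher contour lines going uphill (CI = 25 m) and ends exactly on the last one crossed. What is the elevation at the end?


elevation = 575 + 4 * 25 = 675 m

675 m


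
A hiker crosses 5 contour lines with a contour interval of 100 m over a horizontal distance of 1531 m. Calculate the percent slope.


elevation change = 5 * 100 = 500 m
slope = 500 / 1531 * 100 = 32.7%

32.7%


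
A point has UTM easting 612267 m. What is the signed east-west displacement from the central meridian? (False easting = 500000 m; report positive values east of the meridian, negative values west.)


displacement = 612267 - 500000 = 112267 m

112267 m


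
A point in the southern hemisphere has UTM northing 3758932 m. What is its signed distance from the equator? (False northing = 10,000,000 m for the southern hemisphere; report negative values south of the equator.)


For southern: actual = 3758932 - 10000000 = -6241068 m

-6241068 m


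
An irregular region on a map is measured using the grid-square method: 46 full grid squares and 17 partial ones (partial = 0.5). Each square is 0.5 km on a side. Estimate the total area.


effective squares = 46 + 17 * 0.5 = 54.5
area = 54.5 * 0.25 = 13.625 km^2

13.625 km^2


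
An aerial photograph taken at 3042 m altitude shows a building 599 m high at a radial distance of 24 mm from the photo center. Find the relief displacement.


d = h * r / H = 599 * 24 / 3042 = 4.73 mm

4.73 mm


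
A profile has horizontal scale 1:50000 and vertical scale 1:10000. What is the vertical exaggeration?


VE = horizontal_scale / vertical_scale = 50000 / 10000 = 5.0

5.0x


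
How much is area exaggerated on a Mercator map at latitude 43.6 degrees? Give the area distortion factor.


area_distortion = 1/cos^2(43.6) = 1.907

1.907


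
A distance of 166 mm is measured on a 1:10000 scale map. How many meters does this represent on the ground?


ground = 166 mm * 10000 / 1000 = 1660.0 m

1660.0 m


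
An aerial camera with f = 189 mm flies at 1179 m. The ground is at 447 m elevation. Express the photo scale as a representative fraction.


scale = f / (H - h) = 189 mm / 732 m = 189 / 732000 = 1:3873

1:3873


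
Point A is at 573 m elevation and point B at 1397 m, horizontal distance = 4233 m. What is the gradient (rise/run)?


gradient = (1397 - 573) / 4233 = 824 / 4233 = 0.1947

0.1947


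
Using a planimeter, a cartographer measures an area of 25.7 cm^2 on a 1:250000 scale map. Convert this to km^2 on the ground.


ground_area = 25.7 * (250000/100)^2 = 160625000.0 m^2 = 160.625 km^2

160.625 km^2


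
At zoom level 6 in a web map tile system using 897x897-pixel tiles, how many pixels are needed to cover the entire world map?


tiles per axis = 2^6 = 64
total tiles = 64^2 = 4096
pixels per axis = 64 * 897 = 57408
total pixels = 57408^2 = 3295678464

3295678464 pixels


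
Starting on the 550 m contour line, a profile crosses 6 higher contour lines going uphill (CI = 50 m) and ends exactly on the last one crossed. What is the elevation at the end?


elevation = 550 + 6 * 50 = 850 m

850 m


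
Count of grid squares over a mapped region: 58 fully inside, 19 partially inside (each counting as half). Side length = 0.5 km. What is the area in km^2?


effective squares = 58 + 19 * 0.5 = 67.5
area = 67.5 * 0.25 = 16.875 km^2

16.875 km^2


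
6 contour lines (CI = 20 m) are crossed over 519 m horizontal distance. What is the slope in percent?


elevation change = 6 * 20 = 120 m
slope = 120 / 519 * 100 = 23.1%

23.1%


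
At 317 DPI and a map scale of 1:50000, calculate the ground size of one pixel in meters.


pixel_cm = 2.54 / 317 ≈ 0.008013 cm
ground = pixel_cm * 50000 / 100 = 2.54 * 50000 / (317 * 100) = 127000 / 31700 ≈ 4.01 m

4.01 m


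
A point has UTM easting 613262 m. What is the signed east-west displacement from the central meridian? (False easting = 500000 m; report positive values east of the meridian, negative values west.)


displacement = 613262 - 500000 = 113262 m

113262 m


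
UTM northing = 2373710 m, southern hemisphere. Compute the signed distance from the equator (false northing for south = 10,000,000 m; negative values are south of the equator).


For southern: actual = 2373710 - 10000000 = -7626290 m

-7626290 m


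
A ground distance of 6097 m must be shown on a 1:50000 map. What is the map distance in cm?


map_cm = 6097 * 100 / 50000 = 12.194 cm ≈ 12.19 cm

12.19 cm


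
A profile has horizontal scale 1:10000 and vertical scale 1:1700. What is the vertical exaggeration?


VE = horizontal_scale / vertical_scale = 10000 / 1700 ≈ 5.9

5.9x


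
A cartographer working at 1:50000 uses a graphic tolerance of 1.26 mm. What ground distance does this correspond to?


ground = 1.26 mm * 50000 / 1000 = 63.0 m

63.0 m


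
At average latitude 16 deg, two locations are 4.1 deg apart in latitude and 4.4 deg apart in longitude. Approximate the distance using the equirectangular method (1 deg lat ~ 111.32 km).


dlat_km = 4.1 * 111.32 = 456.412
dlon_km = 4.4 * 111.32 * cos(16) ≈ 470.834
dist = sqrt(456.412^2 + 470.834^2) ≈ 655.7 km

655.7 km


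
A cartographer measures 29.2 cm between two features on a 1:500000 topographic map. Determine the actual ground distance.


ground = 29.2 cm * 500000 / 100 = 146000.0 m = 146.0 km

146.0 km


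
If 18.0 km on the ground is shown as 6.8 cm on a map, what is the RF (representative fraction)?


ground = 18.0 km = 1800000 cm; RF denominator = ground / map = 1800000 / 6.8 ≈ 264706; RF = 1:264706

1:264706


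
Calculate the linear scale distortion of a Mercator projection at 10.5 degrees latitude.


SF = 1 / cos(10.5) = 1 / 0.983255 = 1.017

1.017


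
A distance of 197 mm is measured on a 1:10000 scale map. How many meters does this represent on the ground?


ground = 197 mm * 10000 / 1000 = 1970.0 m

1970.0 m


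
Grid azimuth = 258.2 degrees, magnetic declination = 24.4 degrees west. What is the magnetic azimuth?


magnetic azimuth = grid azimuth - declination (east +ve)
mag_az = 258.2 - -24.4 = 282.6 degrees

282.6 degrees


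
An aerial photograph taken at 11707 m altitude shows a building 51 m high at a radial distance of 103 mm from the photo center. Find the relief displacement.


d = h * r / H = 51 * 103 / 11707 = 0.45 mm

0.45 mm


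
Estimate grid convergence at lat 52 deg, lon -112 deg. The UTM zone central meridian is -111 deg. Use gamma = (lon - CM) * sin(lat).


gamma = (-112 - -111) * sin(52) = -1 * 0.788011 = -0.788 degrees

-0.788 degrees


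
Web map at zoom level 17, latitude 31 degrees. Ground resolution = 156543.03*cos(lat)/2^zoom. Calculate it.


res = 156543.03 * cos(31) / 2^17 = 156543.03 * 0.8571673 / 131072 = 1.02 m/pixel

1.02 m/pixel


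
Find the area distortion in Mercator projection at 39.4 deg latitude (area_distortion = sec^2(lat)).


area_distortion = 1/cos^2(39.4) = 1.675

1.675


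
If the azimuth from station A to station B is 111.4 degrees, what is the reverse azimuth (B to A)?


back azimuth = (111.4 + 180) mod 360 = 291.4 degrees

291.4 degrees


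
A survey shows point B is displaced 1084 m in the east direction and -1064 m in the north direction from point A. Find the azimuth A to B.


az = atan2(1084, -1064) = 134.5 deg
adjusted to 0-360: 134.5 degrees

134.5 degrees


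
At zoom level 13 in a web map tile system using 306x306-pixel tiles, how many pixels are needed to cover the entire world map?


tiles per axis = 2^13 = 8192
total tiles = 8192^2 = 67108864
pixels per axis = 8192 * 306 = 2506752
total pixels = 2506752^2 = 6283805589504

6283805589504 pixels


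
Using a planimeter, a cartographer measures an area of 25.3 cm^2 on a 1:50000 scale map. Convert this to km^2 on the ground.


ground_area = 25.3 * (50000/100)^2 = 6325000.0 m^2 = 6.325 km^2

6.325 km^2


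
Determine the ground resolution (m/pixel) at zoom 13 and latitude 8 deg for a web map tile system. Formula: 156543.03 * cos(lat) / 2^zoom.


res = 156543.03 * cos(8) / 2^13 = 156543.03 * 0.99026807 / 8192 = 18.92 m/pixel

18.92 m/pixel


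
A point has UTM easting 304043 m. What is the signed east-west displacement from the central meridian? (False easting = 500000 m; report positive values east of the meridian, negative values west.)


displacement = 304043 - 500000 = -195957 m

-195957 m


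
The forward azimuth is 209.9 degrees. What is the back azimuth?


back azimuth = (209.9 + 180) mod 360 = 29.9 degrees

29.9 degrees


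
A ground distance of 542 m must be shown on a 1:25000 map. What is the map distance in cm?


map_cm = 542 * 100 / 25000 = 2.168 cm ≈ 2.17 cm

2.17 cm


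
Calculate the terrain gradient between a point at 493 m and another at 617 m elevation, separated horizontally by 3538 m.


gradient = (617 - 493) / 3538 = 124 / 3538 = 0.035

0.035


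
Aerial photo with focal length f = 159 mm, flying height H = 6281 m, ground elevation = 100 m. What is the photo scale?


scale = f / (H - h) = 159 mm / 6181 m = 159 / 6181000 = 1:38874

1:38874


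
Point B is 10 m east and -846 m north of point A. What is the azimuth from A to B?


az = atan2(10, -846) = 179.3 deg
adjusted to 0-360: 179.3 degrees

179.3 degrees


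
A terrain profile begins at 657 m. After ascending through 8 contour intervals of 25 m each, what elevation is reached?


elevation = 657 + 8 * 25 = 857 m

857 m


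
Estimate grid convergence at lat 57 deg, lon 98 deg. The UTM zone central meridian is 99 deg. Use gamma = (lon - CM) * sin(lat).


gamma = (98 - 99) * sin(57) = -1 * 0.838671 = -0.839 degrees

-0.839 degrees


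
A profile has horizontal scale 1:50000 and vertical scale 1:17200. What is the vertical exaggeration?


VE = horizontal_scale / vertical_scale = 50000 / 17200 ≈ 2.9

2.9x


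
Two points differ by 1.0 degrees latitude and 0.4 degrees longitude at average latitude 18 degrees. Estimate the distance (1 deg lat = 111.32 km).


dlat_km = 1.0 * 111.32 = 111.32
dlon_km = 0.4 * 111.32 * cos(18) ≈ 42.349
dist = sqrt(111.32^2 + 42.349^2) ≈ 119.1 km

119.1 km


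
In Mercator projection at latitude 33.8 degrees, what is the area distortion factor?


area_distortion = 1/cos^2(33.8) = 1.448

1.448
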